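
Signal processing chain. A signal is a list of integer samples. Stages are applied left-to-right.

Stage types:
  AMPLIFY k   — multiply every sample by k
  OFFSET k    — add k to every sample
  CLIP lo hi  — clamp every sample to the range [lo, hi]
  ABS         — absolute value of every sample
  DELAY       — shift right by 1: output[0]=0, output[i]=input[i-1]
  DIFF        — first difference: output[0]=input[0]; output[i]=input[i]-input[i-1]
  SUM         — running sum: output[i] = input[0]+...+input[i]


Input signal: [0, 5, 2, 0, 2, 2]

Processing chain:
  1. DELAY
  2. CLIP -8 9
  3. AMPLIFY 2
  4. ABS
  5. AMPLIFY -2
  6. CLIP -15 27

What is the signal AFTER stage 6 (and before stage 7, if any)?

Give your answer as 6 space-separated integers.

Answer: 0 0 -15 -8 0 -8

Derivation:
Input: [0, 5, 2, 0, 2, 2]
Stage 1 (DELAY): [0, 0, 5, 2, 0, 2] = [0, 0, 5, 2, 0, 2] -> [0, 0, 5, 2, 0, 2]
Stage 2 (CLIP -8 9): clip(0,-8,9)=0, clip(0,-8,9)=0, clip(5,-8,9)=5, clip(2,-8,9)=2, clip(0,-8,9)=0, clip(2,-8,9)=2 -> [0, 0, 5, 2, 0, 2]
Stage 3 (AMPLIFY 2): 0*2=0, 0*2=0, 5*2=10, 2*2=4, 0*2=0, 2*2=4 -> [0, 0, 10, 4, 0, 4]
Stage 4 (ABS): |0|=0, |0|=0, |10|=10, |4|=4, |0|=0, |4|=4 -> [0, 0, 10, 4, 0, 4]
Stage 5 (AMPLIFY -2): 0*-2=0, 0*-2=0, 10*-2=-20, 4*-2=-8, 0*-2=0, 4*-2=-8 -> [0, 0, -20, -8, 0, -8]
Stage 6 (CLIP -15 27): clip(0,-15,27)=0, clip(0,-15,27)=0, clip(-20,-15,27)=-15, clip(-8,-15,27)=-8, clip(0,-15,27)=0, clip(-8,-15,27)=-8 -> [0, 0, -15, -8, 0, -8]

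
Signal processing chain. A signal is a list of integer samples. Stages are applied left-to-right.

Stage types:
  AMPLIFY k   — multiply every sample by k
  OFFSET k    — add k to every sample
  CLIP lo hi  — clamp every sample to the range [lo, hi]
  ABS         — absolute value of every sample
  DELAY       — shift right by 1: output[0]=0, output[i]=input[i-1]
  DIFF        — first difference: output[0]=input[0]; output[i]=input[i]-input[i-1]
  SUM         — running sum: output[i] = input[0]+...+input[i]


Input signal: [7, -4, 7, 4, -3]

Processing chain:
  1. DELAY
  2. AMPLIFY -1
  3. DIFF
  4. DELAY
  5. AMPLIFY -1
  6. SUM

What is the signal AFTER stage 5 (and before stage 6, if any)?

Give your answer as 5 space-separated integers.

Input: [7, -4, 7, 4, -3]
Stage 1 (DELAY): [0, 7, -4, 7, 4] = [0, 7, -4, 7, 4] -> [0, 7, -4, 7, 4]
Stage 2 (AMPLIFY -1): 0*-1=0, 7*-1=-7, -4*-1=4, 7*-1=-7, 4*-1=-4 -> [0, -7, 4, -7, -4]
Stage 3 (DIFF): s[0]=0, -7-0=-7, 4--7=11, -7-4=-11, -4--7=3 -> [0, -7, 11, -11, 3]
Stage 4 (DELAY): [0, 0, -7, 11, -11] = [0, 0, -7, 11, -11] -> [0, 0, -7, 11, -11]
Stage 5 (AMPLIFY -1): 0*-1=0, 0*-1=0, -7*-1=7, 11*-1=-11, -11*-1=11 -> [0, 0, 7, -11, 11]

Answer: 0 0 7 -11 11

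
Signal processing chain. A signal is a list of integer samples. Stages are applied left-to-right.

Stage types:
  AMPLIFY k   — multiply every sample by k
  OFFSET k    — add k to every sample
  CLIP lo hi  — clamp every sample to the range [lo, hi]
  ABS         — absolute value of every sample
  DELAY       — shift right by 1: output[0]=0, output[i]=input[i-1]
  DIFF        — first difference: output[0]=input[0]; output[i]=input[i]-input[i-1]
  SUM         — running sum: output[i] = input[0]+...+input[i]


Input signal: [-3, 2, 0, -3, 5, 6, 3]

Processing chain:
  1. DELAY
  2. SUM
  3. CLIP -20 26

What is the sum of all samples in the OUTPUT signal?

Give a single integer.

Input: [-3, 2, 0, -3, 5, 6, 3]
Stage 1 (DELAY): [0, -3, 2, 0, -3, 5, 6] = [0, -3, 2, 0, -3, 5, 6] -> [0, -3, 2, 0, -3, 5, 6]
Stage 2 (SUM): sum[0..0]=0, sum[0..1]=-3, sum[0..2]=-1, sum[0..3]=-1, sum[0..4]=-4, sum[0..5]=1, sum[0..6]=7 -> [0, -3, -1, -1, -4, 1, 7]
Stage 3 (CLIP -20 26): clip(0,-20,26)=0, clip(-3,-20,26)=-3, clip(-1,-20,26)=-1, clip(-1,-20,26)=-1, clip(-4,-20,26)=-4, clip(1,-20,26)=1, clip(7,-20,26)=7 -> [0, -3, -1, -1, -4, 1, 7]
Output sum: -1

Answer: -1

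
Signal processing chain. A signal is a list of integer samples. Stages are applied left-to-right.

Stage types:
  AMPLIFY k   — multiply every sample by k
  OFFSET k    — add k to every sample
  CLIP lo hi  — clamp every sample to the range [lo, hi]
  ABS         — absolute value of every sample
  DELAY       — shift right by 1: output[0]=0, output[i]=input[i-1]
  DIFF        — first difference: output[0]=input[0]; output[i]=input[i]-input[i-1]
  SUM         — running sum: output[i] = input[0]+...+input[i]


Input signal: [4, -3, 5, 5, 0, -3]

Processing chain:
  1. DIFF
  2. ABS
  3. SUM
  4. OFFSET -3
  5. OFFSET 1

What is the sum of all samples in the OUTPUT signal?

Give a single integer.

Input: [4, -3, 5, 5, 0, -3]
Stage 1 (DIFF): s[0]=4, -3-4=-7, 5--3=8, 5-5=0, 0-5=-5, -3-0=-3 -> [4, -7, 8, 0, -5, -3]
Stage 2 (ABS): |4|=4, |-7|=7, |8|=8, |0|=0, |-5|=5, |-3|=3 -> [4, 7, 8, 0, 5, 3]
Stage 3 (SUM): sum[0..0]=4, sum[0..1]=11, sum[0..2]=19, sum[0..3]=19, sum[0..4]=24, sum[0..5]=27 -> [4, 11, 19, 19, 24, 27]
Stage 4 (OFFSET -3): 4+-3=1, 11+-3=8, 19+-3=16, 19+-3=16, 24+-3=21, 27+-3=24 -> [1, 8, 16, 16, 21, 24]
Stage 5 (OFFSET 1): 1+1=2, 8+1=9, 16+1=17, 16+1=17, 21+1=22, 24+1=25 -> [2, 9, 17, 17, 22, 25]
Output sum: 92

Answer: 92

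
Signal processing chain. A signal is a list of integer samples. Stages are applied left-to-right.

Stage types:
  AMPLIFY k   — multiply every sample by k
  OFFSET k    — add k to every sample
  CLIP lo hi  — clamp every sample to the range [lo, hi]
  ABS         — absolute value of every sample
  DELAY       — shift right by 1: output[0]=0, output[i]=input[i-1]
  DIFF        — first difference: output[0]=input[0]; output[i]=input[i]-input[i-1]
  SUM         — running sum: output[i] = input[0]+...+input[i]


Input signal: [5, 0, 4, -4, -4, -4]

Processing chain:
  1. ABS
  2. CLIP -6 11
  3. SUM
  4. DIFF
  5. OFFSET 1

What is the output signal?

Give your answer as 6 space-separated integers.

Input: [5, 0, 4, -4, -4, -4]
Stage 1 (ABS): |5|=5, |0|=0, |4|=4, |-4|=4, |-4|=4, |-4|=4 -> [5, 0, 4, 4, 4, 4]
Stage 2 (CLIP -6 11): clip(5,-6,11)=5, clip(0,-6,11)=0, clip(4,-6,11)=4, clip(4,-6,11)=4, clip(4,-6,11)=4, clip(4,-6,11)=4 -> [5, 0, 4, 4, 4, 4]
Stage 3 (SUM): sum[0..0]=5, sum[0..1]=5, sum[0..2]=9, sum[0..3]=13, sum[0..4]=17, sum[0..5]=21 -> [5, 5, 9, 13, 17, 21]
Stage 4 (DIFF): s[0]=5, 5-5=0, 9-5=4, 13-9=4, 17-13=4, 21-17=4 -> [5, 0, 4, 4, 4, 4]
Stage 5 (OFFSET 1): 5+1=6, 0+1=1, 4+1=5, 4+1=5, 4+1=5, 4+1=5 -> [6, 1, 5, 5, 5, 5]

Answer: 6 1 5 5 5 5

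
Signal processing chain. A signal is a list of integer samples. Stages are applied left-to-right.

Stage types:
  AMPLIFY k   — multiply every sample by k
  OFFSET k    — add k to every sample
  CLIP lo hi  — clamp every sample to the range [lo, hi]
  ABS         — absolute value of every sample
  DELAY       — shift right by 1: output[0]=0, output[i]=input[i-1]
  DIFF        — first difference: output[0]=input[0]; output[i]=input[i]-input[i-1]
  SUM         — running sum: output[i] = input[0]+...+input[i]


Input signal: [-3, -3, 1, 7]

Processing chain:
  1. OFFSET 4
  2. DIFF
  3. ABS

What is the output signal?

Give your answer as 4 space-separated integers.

Answer: 1 0 4 6

Derivation:
Input: [-3, -3, 1, 7]
Stage 1 (OFFSET 4): -3+4=1, -3+4=1, 1+4=5, 7+4=11 -> [1, 1, 5, 11]
Stage 2 (DIFF): s[0]=1, 1-1=0, 5-1=4, 11-5=6 -> [1, 0, 4, 6]
Stage 3 (ABS): |1|=1, |0|=0, |4|=4, |6|=6 -> [1, 0, 4, 6]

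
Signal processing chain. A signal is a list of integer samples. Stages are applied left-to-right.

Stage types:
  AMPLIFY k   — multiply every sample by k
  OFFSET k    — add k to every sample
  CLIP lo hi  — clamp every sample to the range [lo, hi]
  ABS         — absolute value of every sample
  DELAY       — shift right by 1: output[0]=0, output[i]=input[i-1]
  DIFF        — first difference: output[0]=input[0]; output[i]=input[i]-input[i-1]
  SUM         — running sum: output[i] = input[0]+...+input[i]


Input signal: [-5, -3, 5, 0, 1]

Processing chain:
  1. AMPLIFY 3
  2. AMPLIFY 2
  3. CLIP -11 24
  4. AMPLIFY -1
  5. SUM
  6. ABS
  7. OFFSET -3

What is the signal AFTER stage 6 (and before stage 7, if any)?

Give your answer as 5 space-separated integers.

Input: [-5, -3, 5, 0, 1]
Stage 1 (AMPLIFY 3): -5*3=-15, -3*3=-9, 5*3=15, 0*3=0, 1*3=3 -> [-15, -9, 15, 0, 3]
Stage 2 (AMPLIFY 2): -15*2=-30, -9*2=-18, 15*2=30, 0*2=0, 3*2=6 -> [-30, -18, 30, 0, 6]
Stage 3 (CLIP -11 24): clip(-30,-11,24)=-11, clip(-18,-11,24)=-11, clip(30,-11,24)=24, clip(0,-11,24)=0, clip(6,-11,24)=6 -> [-11, -11, 24, 0, 6]
Stage 4 (AMPLIFY -1): -11*-1=11, -11*-1=11, 24*-1=-24, 0*-1=0, 6*-1=-6 -> [11, 11, -24, 0, -6]
Stage 5 (SUM): sum[0..0]=11, sum[0..1]=22, sum[0..2]=-2, sum[0..3]=-2, sum[0..4]=-8 -> [11, 22, -2, -2, -8]
Stage 6 (ABS): |11|=11, |22|=22, |-2|=2, |-2|=2, |-8|=8 -> [11, 22, 2, 2, 8]

Answer: 11 22 2 2 8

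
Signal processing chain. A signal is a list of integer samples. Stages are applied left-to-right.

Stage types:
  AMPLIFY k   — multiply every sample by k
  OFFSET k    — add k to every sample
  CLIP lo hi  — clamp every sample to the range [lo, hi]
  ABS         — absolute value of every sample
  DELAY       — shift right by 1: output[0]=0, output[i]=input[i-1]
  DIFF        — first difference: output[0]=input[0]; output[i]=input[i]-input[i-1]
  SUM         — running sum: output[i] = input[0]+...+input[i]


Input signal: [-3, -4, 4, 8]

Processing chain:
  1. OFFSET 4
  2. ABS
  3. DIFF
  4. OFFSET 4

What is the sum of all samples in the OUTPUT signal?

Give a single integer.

Input: [-3, -4, 4, 8]
Stage 1 (OFFSET 4): -3+4=1, -4+4=0, 4+4=8, 8+4=12 -> [1, 0, 8, 12]
Stage 2 (ABS): |1|=1, |0|=0, |8|=8, |12|=12 -> [1, 0, 8, 12]
Stage 3 (DIFF): s[0]=1, 0-1=-1, 8-0=8, 12-8=4 -> [1, -1, 8, 4]
Stage 4 (OFFSET 4): 1+4=5, -1+4=3, 8+4=12, 4+4=8 -> [5, 3, 12, 8]
Output sum: 28

Answer: 28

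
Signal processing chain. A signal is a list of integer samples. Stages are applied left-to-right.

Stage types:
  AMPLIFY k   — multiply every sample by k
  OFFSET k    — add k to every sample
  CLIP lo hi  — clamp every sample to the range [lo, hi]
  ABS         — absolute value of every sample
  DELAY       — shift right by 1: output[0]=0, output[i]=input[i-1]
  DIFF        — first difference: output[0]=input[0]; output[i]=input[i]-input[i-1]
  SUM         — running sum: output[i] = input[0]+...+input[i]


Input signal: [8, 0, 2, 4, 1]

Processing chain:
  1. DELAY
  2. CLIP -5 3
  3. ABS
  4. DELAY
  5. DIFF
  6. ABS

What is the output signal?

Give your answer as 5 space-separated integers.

Answer: 0 0 3 3 2

Derivation:
Input: [8, 0, 2, 4, 1]
Stage 1 (DELAY): [0, 8, 0, 2, 4] = [0, 8, 0, 2, 4] -> [0, 8, 0, 2, 4]
Stage 2 (CLIP -5 3): clip(0,-5,3)=0, clip(8,-5,3)=3, clip(0,-5,3)=0, clip(2,-5,3)=2, clip(4,-5,3)=3 -> [0, 3, 0, 2, 3]
Stage 3 (ABS): |0|=0, |3|=3, |0|=0, |2|=2, |3|=3 -> [0, 3, 0, 2, 3]
Stage 4 (DELAY): [0, 0, 3, 0, 2] = [0, 0, 3, 0, 2] -> [0, 0, 3, 0, 2]
Stage 5 (DIFF): s[0]=0, 0-0=0, 3-0=3, 0-3=-3, 2-0=2 -> [0, 0, 3, -3, 2]
Stage 6 (ABS): |0|=0, |0|=0, |3|=3, |-3|=3, |2|=2 -> [0, 0, 3, 3, 2]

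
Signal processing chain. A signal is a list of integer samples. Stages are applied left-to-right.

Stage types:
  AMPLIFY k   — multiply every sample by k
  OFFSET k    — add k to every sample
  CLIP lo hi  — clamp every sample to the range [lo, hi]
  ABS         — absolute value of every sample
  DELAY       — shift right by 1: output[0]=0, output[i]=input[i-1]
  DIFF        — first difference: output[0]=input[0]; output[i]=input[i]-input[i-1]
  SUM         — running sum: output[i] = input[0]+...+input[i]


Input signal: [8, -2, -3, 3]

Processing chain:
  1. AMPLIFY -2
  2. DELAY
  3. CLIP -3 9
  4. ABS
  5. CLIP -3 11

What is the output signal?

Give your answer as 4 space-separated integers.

Input: [8, -2, -3, 3]
Stage 1 (AMPLIFY -2): 8*-2=-16, -2*-2=4, -3*-2=6, 3*-2=-6 -> [-16, 4, 6, -6]
Stage 2 (DELAY): [0, -16, 4, 6] = [0, -16, 4, 6] -> [0, -16, 4, 6]
Stage 3 (CLIP -3 9): clip(0,-3,9)=0, clip(-16,-3,9)=-3, clip(4,-3,9)=4, clip(6,-3,9)=6 -> [0, -3, 4, 6]
Stage 4 (ABS): |0|=0, |-3|=3, |4|=4, |6|=6 -> [0, 3, 4, 6]
Stage 5 (CLIP -3 11): clip(0,-3,11)=0, clip(3,-3,11)=3, clip(4,-3,11)=4, clip(6,-3,11)=6 -> [0, 3, 4, 6]

Answer: 0 3 4 6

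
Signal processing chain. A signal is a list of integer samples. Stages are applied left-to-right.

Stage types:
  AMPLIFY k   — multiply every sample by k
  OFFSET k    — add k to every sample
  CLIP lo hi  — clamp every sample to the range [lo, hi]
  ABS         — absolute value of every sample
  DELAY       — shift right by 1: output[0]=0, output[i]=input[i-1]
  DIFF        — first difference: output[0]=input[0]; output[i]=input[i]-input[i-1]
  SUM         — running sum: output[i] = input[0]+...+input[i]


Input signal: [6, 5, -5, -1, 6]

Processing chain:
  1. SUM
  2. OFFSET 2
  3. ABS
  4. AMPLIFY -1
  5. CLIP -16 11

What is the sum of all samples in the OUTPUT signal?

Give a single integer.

Answer: -49

Derivation:
Input: [6, 5, -5, -1, 6]
Stage 1 (SUM): sum[0..0]=6, sum[0..1]=11, sum[0..2]=6, sum[0..3]=5, sum[0..4]=11 -> [6, 11, 6, 5, 11]
Stage 2 (OFFSET 2): 6+2=8, 11+2=13, 6+2=8, 5+2=7, 11+2=13 -> [8, 13, 8, 7, 13]
Stage 3 (ABS): |8|=8, |13|=13, |8|=8, |7|=7, |13|=13 -> [8, 13, 8, 7, 13]
Stage 4 (AMPLIFY -1): 8*-1=-8, 13*-1=-13, 8*-1=-8, 7*-1=-7, 13*-1=-13 -> [-8, -13, -8, -7, -13]
Stage 5 (CLIP -16 11): clip(-8,-16,11)=-8, clip(-13,-16,11)=-13, clip(-8,-16,11)=-8, clip(-7,-16,11)=-7, clip(-13,-16,11)=-13 -> [-8, -13, -8, -7, -13]
Output sum: -49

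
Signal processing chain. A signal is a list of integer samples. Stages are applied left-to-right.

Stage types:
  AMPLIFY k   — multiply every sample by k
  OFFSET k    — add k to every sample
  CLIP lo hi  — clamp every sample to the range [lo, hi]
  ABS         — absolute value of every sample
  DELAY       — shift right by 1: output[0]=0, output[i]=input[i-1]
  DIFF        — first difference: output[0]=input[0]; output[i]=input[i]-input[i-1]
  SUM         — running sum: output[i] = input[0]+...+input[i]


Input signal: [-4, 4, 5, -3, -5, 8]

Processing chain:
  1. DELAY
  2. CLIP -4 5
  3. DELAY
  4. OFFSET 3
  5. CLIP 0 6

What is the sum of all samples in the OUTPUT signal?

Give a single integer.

Input: [-4, 4, 5, -3, -5, 8]
Stage 1 (DELAY): [0, -4, 4, 5, -3, -5] = [0, -4, 4, 5, -3, -5] -> [0, -4, 4, 5, -3, -5]
Stage 2 (CLIP -4 5): clip(0,-4,5)=0, clip(-4,-4,5)=-4, clip(4,-4,5)=4, clip(5,-4,5)=5, clip(-3,-4,5)=-3, clip(-5,-4,5)=-4 -> [0, -4, 4, 5, -3, -4]
Stage 3 (DELAY): [0, 0, -4, 4, 5, -3] = [0, 0, -4, 4, 5, -3] -> [0, 0, -4, 4, 5, -3]
Stage 4 (OFFSET 3): 0+3=3, 0+3=3, -4+3=-1, 4+3=7, 5+3=8, -3+3=0 -> [3, 3, -1, 7, 8, 0]
Stage 5 (CLIP 0 6): clip(3,0,6)=3, clip(3,0,6)=3, clip(-1,0,6)=0, clip(7,0,6)=6, clip(8,0,6)=6, clip(0,0,6)=0 -> [3, 3, 0, 6, 6, 0]
Output sum: 18

Answer: 18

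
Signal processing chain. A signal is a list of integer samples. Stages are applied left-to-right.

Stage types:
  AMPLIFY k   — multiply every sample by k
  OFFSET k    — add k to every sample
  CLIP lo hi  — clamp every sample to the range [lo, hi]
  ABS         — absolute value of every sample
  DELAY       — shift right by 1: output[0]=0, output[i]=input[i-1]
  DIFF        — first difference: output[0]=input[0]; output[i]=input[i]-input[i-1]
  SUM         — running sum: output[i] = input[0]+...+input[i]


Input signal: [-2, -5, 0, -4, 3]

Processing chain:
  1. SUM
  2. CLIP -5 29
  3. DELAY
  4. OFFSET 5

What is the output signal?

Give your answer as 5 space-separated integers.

Answer: 5 3 0 0 0

Derivation:
Input: [-2, -5, 0, -4, 3]
Stage 1 (SUM): sum[0..0]=-2, sum[0..1]=-7, sum[0..2]=-7, sum[0..3]=-11, sum[0..4]=-8 -> [-2, -7, -7, -11, -8]
Stage 2 (CLIP -5 29): clip(-2,-5,29)=-2, clip(-7,-5,29)=-5, clip(-7,-5,29)=-5, clip(-11,-5,29)=-5, clip(-8,-5,29)=-5 -> [-2, -5, -5, -5, -5]
Stage 3 (DELAY): [0, -2, -5, -5, -5] = [0, -2, -5, -5, -5] -> [0, -2, -5, -5, -5]
Stage 4 (OFFSET 5): 0+5=5, -2+5=3, -5+5=0, -5+5=0, -5+5=0 -> [5, 3, 0, 0, 0]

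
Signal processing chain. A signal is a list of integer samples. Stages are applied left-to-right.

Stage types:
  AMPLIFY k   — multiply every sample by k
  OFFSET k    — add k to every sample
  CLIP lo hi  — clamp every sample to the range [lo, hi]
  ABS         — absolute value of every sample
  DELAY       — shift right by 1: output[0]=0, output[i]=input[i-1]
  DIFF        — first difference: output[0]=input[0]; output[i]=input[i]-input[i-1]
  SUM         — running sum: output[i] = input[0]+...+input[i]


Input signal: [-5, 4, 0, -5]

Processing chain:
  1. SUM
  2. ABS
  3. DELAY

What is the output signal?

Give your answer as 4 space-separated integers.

Answer: 0 5 1 1

Derivation:
Input: [-5, 4, 0, -5]
Stage 1 (SUM): sum[0..0]=-5, sum[0..1]=-1, sum[0..2]=-1, sum[0..3]=-6 -> [-5, -1, -1, -6]
Stage 2 (ABS): |-5|=5, |-1|=1, |-1|=1, |-6|=6 -> [5, 1, 1, 6]
Stage 3 (DELAY): [0, 5, 1, 1] = [0, 5, 1, 1] -> [0, 5, 1, 1]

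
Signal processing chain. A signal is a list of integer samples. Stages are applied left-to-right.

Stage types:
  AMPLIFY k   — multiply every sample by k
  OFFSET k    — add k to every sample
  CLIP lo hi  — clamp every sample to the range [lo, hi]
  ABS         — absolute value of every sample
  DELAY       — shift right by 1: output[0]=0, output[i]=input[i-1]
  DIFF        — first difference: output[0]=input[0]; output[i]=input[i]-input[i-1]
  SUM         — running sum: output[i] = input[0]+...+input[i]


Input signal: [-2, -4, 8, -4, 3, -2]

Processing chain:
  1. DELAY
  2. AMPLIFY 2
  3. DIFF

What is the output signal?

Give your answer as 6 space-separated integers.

Answer: 0 -4 -4 24 -24 14

Derivation:
Input: [-2, -4, 8, -4, 3, -2]
Stage 1 (DELAY): [0, -2, -4, 8, -4, 3] = [0, -2, -4, 8, -4, 3] -> [0, -2, -4, 8, -4, 3]
Stage 2 (AMPLIFY 2): 0*2=0, -2*2=-4, -4*2=-8, 8*2=16, -4*2=-8, 3*2=6 -> [0, -4, -8, 16, -8, 6]
Stage 3 (DIFF): s[0]=0, -4-0=-4, -8--4=-4, 16--8=24, -8-16=-24, 6--8=14 -> [0, -4, -4, 24, -24, 14]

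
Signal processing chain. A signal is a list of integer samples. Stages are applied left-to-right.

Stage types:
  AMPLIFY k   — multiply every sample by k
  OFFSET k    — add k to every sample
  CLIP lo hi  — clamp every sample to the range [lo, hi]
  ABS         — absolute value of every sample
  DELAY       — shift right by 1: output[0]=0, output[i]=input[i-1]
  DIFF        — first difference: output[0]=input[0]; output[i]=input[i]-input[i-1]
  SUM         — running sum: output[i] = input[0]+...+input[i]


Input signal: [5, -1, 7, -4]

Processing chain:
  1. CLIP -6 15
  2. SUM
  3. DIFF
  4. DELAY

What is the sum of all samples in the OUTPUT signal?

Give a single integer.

Answer: 11

Derivation:
Input: [5, -1, 7, -4]
Stage 1 (CLIP -6 15): clip(5,-6,15)=5, clip(-1,-6,15)=-1, clip(7,-6,15)=7, clip(-4,-6,15)=-4 -> [5, -1, 7, -4]
Stage 2 (SUM): sum[0..0]=5, sum[0..1]=4, sum[0..2]=11, sum[0..3]=7 -> [5, 4, 11, 7]
Stage 3 (DIFF): s[0]=5, 4-5=-1, 11-4=7, 7-11=-4 -> [5, -1, 7, -4]
Stage 4 (DELAY): [0, 5, -1, 7] = [0, 5, -1, 7] -> [0, 5, -1, 7]
Output sum: 11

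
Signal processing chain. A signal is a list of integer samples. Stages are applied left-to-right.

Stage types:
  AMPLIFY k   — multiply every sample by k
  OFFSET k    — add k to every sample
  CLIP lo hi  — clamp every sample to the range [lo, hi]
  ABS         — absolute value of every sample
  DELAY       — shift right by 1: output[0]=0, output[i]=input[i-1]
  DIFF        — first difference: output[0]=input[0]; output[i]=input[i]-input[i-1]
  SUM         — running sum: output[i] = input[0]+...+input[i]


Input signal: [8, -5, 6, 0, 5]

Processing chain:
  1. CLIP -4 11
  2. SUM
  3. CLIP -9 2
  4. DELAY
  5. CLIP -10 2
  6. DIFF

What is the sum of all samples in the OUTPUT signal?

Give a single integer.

Input: [8, -5, 6, 0, 5]
Stage 1 (CLIP -4 11): clip(8,-4,11)=8, clip(-5,-4,11)=-4, clip(6,-4,11)=6, clip(0,-4,11)=0, clip(5,-4,11)=5 -> [8, -4, 6, 0, 5]
Stage 2 (SUM): sum[0..0]=8, sum[0..1]=4, sum[0..2]=10, sum[0..3]=10, sum[0..4]=15 -> [8, 4, 10, 10, 15]
Stage 3 (CLIP -9 2): clip(8,-9,2)=2, clip(4,-9,2)=2, clip(10,-9,2)=2, clip(10,-9,2)=2, clip(15,-9,2)=2 -> [2, 2, 2, 2, 2]
Stage 4 (DELAY): [0, 2, 2, 2, 2] = [0, 2, 2, 2, 2] -> [0, 2, 2, 2, 2]
Stage 5 (CLIP -10 2): clip(0,-10,2)=0, clip(2,-10,2)=2, clip(2,-10,2)=2, clip(2,-10,2)=2, clip(2,-10,2)=2 -> [0, 2, 2, 2, 2]
Stage 6 (DIFF): s[0]=0, 2-0=2, 2-2=0, 2-2=0, 2-2=0 -> [0, 2, 0, 0, 0]
Output sum: 2

Answer: 2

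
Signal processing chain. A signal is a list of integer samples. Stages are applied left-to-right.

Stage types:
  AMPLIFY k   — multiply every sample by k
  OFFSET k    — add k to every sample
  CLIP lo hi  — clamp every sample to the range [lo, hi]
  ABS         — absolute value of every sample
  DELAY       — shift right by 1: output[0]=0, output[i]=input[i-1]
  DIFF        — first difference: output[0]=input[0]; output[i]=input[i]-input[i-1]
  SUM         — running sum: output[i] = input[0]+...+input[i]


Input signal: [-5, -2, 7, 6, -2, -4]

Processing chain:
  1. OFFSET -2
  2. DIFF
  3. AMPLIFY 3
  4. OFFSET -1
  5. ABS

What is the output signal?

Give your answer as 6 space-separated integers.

Answer: 22 8 26 4 25 7

Derivation:
Input: [-5, -2, 7, 6, -2, -4]
Stage 1 (OFFSET -2): -5+-2=-7, -2+-2=-4, 7+-2=5, 6+-2=4, -2+-2=-4, -4+-2=-6 -> [-7, -4, 5, 4, -4, -6]
Stage 2 (DIFF): s[0]=-7, -4--7=3, 5--4=9, 4-5=-1, -4-4=-8, -6--4=-2 -> [-7, 3, 9, -1, -8, -2]
Stage 3 (AMPLIFY 3): -7*3=-21, 3*3=9, 9*3=27, -1*3=-3, -8*3=-24, -2*3=-6 -> [-21, 9, 27, -3, -24, -6]
Stage 4 (OFFSET -1): -21+-1=-22, 9+-1=8, 27+-1=26, -3+-1=-4, -24+-1=-25, -6+-1=-7 -> [-22, 8, 26, -4, -25, -7]
Stage 5 (ABS): |-22|=22, |8|=8, |26|=26, |-4|=4, |-25|=25, |-7|=7 -> [22, 8, 26, 4, 25, 7]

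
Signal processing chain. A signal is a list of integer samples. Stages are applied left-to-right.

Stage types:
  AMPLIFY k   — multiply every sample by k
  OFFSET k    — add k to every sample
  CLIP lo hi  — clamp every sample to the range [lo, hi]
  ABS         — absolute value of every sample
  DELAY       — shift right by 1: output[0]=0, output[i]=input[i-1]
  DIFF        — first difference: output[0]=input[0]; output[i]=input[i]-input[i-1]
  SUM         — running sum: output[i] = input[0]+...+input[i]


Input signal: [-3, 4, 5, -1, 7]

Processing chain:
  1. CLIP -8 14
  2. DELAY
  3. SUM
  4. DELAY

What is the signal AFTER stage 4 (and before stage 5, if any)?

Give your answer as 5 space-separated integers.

Input: [-3, 4, 5, -1, 7]
Stage 1 (CLIP -8 14): clip(-3,-8,14)=-3, clip(4,-8,14)=4, clip(5,-8,14)=5, clip(-1,-8,14)=-1, clip(7,-8,14)=7 -> [-3, 4, 5, -1, 7]
Stage 2 (DELAY): [0, -3, 4, 5, -1] = [0, -3, 4, 5, -1] -> [0, -3, 4, 5, -1]
Stage 3 (SUM): sum[0..0]=0, sum[0..1]=-3, sum[0..2]=1, sum[0..3]=6, sum[0..4]=5 -> [0, -3, 1, 6, 5]
Stage 4 (DELAY): [0, 0, -3, 1, 6] = [0, 0, -3, 1, 6] -> [0, 0, -3, 1, 6]

Answer: 0 0 -3 1 6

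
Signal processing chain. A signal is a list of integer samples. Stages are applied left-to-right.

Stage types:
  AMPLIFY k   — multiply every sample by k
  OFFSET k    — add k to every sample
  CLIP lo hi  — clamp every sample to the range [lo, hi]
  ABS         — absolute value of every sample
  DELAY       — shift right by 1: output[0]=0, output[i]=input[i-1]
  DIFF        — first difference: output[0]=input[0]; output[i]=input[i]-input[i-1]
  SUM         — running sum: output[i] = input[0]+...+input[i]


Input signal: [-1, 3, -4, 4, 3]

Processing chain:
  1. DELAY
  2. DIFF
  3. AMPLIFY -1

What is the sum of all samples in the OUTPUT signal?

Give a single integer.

Input: [-1, 3, -4, 4, 3]
Stage 1 (DELAY): [0, -1, 3, -4, 4] = [0, -1, 3, -4, 4] -> [0, -1, 3, -4, 4]
Stage 2 (DIFF): s[0]=0, -1-0=-1, 3--1=4, -4-3=-7, 4--4=8 -> [0, -1, 4, -7, 8]
Stage 3 (AMPLIFY -1): 0*-1=0, -1*-1=1, 4*-1=-4, -7*-1=7, 8*-1=-8 -> [0, 1, -4, 7, -8]
Output sum: -4

Answer: -4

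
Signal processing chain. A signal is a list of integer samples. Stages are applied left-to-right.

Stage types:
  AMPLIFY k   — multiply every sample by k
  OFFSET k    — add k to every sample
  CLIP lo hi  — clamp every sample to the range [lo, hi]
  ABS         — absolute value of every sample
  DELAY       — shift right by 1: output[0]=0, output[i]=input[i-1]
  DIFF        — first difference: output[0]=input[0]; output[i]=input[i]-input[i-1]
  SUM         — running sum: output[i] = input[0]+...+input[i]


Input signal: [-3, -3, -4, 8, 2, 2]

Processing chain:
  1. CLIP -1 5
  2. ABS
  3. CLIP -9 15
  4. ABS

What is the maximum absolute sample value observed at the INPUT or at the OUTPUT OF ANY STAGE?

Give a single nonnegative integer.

Answer: 8

Derivation:
Input: [-3, -3, -4, 8, 2, 2] (max |s|=8)
Stage 1 (CLIP -1 5): clip(-3,-1,5)=-1, clip(-3,-1,5)=-1, clip(-4,-1,5)=-1, clip(8,-1,5)=5, clip(2,-1,5)=2, clip(2,-1,5)=2 -> [-1, -1, -1, 5, 2, 2] (max |s|=5)
Stage 2 (ABS): |-1|=1, |-1|=1, |-1|=1, |5|=5, |2|=2, |2|=2 -> [1, 1, 1, 5, 2, 2] (max |s|=5)
Stage 3 (CLIP -9 15): clip(1,-9,15)=1, clip(1,-9,15)=1, clip(1,-9,15)=1, clip(5,-9,15)=5, clip(2,-9,15)=2, clip(2,-9,15)=2 -> [1, 1, 1, 5, 2, 2] (max |s|=5)
Stage 4 (ABS): |1|=1, |1|=1, |1|=1, |5|=5, |2|=2, |2|=2 -> [1, 1, 1, 5, 2, 2] (max |s|=5)
Overall max amplitude: 8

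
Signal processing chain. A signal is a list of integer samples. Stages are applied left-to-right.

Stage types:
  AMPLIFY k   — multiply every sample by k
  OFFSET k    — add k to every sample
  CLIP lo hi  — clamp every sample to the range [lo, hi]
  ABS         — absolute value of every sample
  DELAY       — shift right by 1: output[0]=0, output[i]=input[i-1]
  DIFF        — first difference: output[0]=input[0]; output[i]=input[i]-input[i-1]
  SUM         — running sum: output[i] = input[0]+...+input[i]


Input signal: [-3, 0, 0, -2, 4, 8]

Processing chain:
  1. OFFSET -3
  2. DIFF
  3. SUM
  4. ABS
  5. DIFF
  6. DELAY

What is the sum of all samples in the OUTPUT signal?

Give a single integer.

Answer: 1

Derivation:
Input: [-3, 0, 0, -2, 4, 8]
Stage 1 (OFFSET -3): -3+-3=-6, 0+-3=-3, 0+-3=-3, -2+-3=-5, 4+-3=1, 8+-3=5 -> [-6, -3, -3, -5, 1, 5]
Stage 2 (DIFF): s[0]=-6, -3--6=3, -3--3=0, -5--3=-2, 1--5=6, 5-1=4 -> [-6, 3, 0, -2, 6, 4]
Stage 3 (SUM): sum[0..0]=-6, sum[0..1]=-3, sum[0..2]=-3, sum[0..3]=-5, sum[0..4]=1, sum[0..5]=5 -> [-6, -3, -3, -5, 1, 5]
Stage 4 (ABS): |-6|=6, |-3|=3, |-3|=3, |-5|=5, |1|=1, |5|=5 -> [6, 3, 3, 5, 1, 5]
Stage 5 (DIFF): s[0]=6, 3-6=-3, 3-3=0, 5-3=2, 1-5=-4, 5-1=4 -> [6, -3, 0, 2, -4, 4]
Stage 6 (DELAY): [0, 6, -3, 0, 2, -4] = [0, 6, -3, 0, 2, -4] -> [0, 6, -3, 0, 2, -4]
Output sum: 1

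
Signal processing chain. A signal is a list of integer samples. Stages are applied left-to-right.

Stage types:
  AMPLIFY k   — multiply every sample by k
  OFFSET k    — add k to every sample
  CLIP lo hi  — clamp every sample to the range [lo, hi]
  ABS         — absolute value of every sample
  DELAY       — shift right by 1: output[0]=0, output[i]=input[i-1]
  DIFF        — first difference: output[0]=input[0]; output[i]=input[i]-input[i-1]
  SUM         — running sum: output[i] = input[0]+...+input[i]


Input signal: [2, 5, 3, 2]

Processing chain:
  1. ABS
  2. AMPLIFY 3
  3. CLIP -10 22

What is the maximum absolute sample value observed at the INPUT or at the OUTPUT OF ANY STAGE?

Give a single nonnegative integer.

Answer: 15

Derivation:
Input: [2, 5, 3, 2] (max |s|=5)
Stage 1 (ABS): |2|=2, |5|=5, |3|=3, |2|=2 -> [2, 5, 3, 2] (max |s|=5)
Stage 2 (AMPLIFY 3): 2*3=6, 5*3=15, 3*3=9, 2*3=6 -> [6, 15, 9, 6] (max |s|=15)
Stage 3 (CLIP -10 22): clip(6,-10,22)=6, clip(15,-10,22)=15, clip(9,-10,22)=9, clip(6,-10,22)=6 -> [6, 15, 9, 6] (max |s|=15)
Overall max amplitude: 15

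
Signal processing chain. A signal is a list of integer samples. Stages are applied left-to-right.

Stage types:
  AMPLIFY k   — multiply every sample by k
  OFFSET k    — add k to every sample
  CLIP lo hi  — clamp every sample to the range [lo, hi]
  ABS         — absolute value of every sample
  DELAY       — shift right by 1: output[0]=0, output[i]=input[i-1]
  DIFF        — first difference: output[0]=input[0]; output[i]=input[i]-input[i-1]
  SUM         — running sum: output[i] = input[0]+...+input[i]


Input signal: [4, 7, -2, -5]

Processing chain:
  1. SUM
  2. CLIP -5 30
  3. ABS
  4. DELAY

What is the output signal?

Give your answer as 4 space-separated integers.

Answer: 0 4 11 9

Derivation:
Input: [4, 7, -2, -5]
Stage 1 (SUM): sum[0..0]=4, sum[0..1]=11, sum[0..2]=9, sum[0..3]=4 -> [4, 11, 9, 4]
Stage 2 (CLIP -5 30): clip(4,-5,30)=4, clip(11,-5,30)=11, clip(9,-5,30)=9, clip(4,-5,30)=4 -> [4, 11, 9, 4]
Stage 3 (ABS): |4|=4, |11|=11, |9|=9, |4|=4 -> [4, 11, 9, 4]
Stage 4 (DELAY): [0, 4, 11, 9] = [0, 4, 11, 9] -> [0, 4, 11, 9]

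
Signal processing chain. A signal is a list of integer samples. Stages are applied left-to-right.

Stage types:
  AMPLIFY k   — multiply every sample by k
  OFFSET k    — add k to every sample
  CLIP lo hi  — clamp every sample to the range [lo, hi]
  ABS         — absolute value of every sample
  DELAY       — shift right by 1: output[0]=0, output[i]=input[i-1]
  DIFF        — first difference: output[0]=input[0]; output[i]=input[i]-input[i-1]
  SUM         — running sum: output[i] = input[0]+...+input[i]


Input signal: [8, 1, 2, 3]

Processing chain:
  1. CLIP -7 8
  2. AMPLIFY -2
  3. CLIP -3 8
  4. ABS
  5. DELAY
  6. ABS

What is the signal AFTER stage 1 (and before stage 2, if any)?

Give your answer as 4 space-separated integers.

Answer: 8 1 2 3

Derivation:
Input: [8, 1, 2, 3]
Stage 1 (CLIP -7 8): clip(8,-7,8)=8, clip(1,-7,8)=1, clip(2,-7,8)=2, clip(3,-7,8)=3 -> [8, 1, 2, 3]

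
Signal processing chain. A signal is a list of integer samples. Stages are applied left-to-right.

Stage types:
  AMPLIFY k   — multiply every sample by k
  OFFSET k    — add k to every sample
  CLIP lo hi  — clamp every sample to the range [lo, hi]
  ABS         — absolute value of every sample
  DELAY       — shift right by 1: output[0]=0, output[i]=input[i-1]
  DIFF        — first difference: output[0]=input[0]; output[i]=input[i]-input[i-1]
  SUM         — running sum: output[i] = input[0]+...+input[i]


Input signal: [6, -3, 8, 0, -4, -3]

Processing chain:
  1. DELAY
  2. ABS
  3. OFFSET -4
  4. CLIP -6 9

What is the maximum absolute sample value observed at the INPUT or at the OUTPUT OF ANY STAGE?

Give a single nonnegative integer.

Input: [6, -3, 8, 0, -4, -3] (max |s|=8)
Stage 1 (DELAY): [0, 6, -3, 8, 0, -4] = [0, 6, -3, 8, 0, -4] -> [0, 6, -3, 8, 0, -4] (max |s|=8)
Stage 2 (ABS): |0|=0, |6|=6, |-3|=3, |8|=8, |0|=0, |-4|=4 -> [0, 6, 3, 8, 0, 4] (max |s|=8)
Stage 3 (OFFSET -4): 0+-4=-4, 6+-4=2, 3+-4=-1, 8+-4=4, 0+-4=-4, 4+-4=0 -> [-4, 2, -1, 4, -4, 0] (max |s|=4)
Stage 4 (CLIP -6 9): clip(-4,-6,9)=-4, clip(2,-6,9)=2, clip(-1,-6,9)=-1, clip(4,-6,9)=4, clip(-4,-6,9)=-4, clip(0,-6,9)=0 -> [-4, 2, -1, 4, -4, 0] (max |s|=4)
Overall max amplitude: 8

Answer: 8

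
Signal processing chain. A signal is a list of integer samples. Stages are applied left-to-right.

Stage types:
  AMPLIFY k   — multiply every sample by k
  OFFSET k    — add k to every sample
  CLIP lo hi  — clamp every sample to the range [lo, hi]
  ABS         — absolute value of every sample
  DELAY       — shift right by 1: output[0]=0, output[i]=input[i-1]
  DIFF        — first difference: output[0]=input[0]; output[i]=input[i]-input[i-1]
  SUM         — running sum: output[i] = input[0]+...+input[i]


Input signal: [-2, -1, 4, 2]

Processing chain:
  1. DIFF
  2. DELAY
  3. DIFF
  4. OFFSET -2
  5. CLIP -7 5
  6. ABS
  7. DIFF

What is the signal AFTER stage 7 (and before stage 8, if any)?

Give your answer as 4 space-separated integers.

Input: [-2, -1, 4, 2]
Stage 1 (DIFF): s[0]=-2, -1--2=1, 4--1=5, 2-4=-2 -> [-2, 1, 5, -2]
Stage 2 (DELAY): [0, -2, 1, 5] = [0, -2, 1, 5] -> [0, -2, 1, 5]
Stage 3 (DIFF): s[0]=0, -2-0=-2, 1--2=3, 5-1=4 -> [0, -2, 3, 4]
Stage 4 (OFFSET -2): 0+-2=-2, -2+-2=-4, 3+-2=1, 4+-2=2 -> [-2, -4, 1, 2]
Stage 5 (CLIP -7 5): clip(-2,-7,5)=-2, clip(-4,-7,5)=-4, clip(1,-7,5)=1, clip(2,-7,5)=2 -> [-2, -4, 1, 2]
Stage 6 (ABS): |-2|=2, |-4|=4, |1|=1, |2|=2 -> [2, 4, 1, 2]
Stage 7 (DIFF): s[0]=2, 4-2=2, 1-4=-3, 2-1=1 -> [2, 2, -3, 1]

Answer: 2 2 -3 1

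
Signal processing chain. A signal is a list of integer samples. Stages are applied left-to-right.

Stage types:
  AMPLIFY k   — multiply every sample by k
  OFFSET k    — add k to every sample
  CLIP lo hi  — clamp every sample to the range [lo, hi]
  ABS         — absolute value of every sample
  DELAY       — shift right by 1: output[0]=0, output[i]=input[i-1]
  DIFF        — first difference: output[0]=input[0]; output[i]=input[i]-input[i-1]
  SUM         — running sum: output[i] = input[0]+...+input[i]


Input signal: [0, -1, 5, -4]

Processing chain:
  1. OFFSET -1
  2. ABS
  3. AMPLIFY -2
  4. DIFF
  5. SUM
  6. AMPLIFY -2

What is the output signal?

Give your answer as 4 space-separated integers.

Answer: 4 8 16 20

Derivation:
Input: [0, -1, 5, -4]
Stage 1 (OFFSET -1): 0+-1=-1, -1+-1=-2, 5+-1=4, -4+-1=-5 -> [-1, -2, 4, -5]
Stage 2 (ABS): |-1|=1, |-2|=2, |4|=4, |-5|=5 -> [1, 2, 4, 5]
Stage 3 (AMPLIFY -2): 1*-2=-2, 2*-2=-4, 4*-2=-8, 5*-2=-10 -> [-2, -4, -8, -10]
Stage 4 (DIFF): s[0]=-2, -4--2=-2, -8--4=-4, -10--8=-2 -> [-2, -2, -4, -2]
Stage 5 (SUM): sum[0..0]=-2, sum[0..1]=-4, sum[0..2]=-8, sum[0..3]=-10 -> [-2, -4, -8, -10]
Stage 6 (AMPLIFY -2): -2*-2=4, -4*-2=8, -8*-2=16, -10*-2=20 -> [4, 8, 16, 20]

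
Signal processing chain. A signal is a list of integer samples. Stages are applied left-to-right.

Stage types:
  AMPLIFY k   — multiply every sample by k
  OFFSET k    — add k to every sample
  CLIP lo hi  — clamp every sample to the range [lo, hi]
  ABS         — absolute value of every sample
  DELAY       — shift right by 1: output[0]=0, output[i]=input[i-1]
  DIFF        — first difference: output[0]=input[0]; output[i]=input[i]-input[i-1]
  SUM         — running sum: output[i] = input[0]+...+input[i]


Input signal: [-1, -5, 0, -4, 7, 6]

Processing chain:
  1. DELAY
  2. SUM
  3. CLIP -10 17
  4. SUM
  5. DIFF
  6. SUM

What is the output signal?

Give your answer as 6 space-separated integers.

Input: [-1, -5, 0, -4, 7, 6]
Stage 1 (DELAY): [0, -1, -5, 0, -4, 7] = [0, -1, -5, 0, -4, 7] -> [0, -1, -5, 0, -4, 7]
Stage 2 (SUM): sum[0..0]=0, sum[0..1]=-1, sum[0..2]=-6, sum[0..3]=-6, sum[0..4]=-10, sum[0..5]=-3 -> [0, -1, -6, -6, -10, -3]
Stage 3 (CLIP -10 17): clip(0,-10,17)=0, clip(-1,-10,17)=-1, clip(-6,-10,17)=-6, clip(-6,-10,17)=-6, clip(-10,-10,17)=-10, clip(-3,-10,17)=-3 -> [0, -1, -6, -6, -10, -3]
Stage 4 (SUM): sum[0..0]=0, sum[0..1]=-1, sum[0..2]=-7, sum[0..3]=-13, sum[0..4]=-23, sum[0..5]=-26 -> [0, -1, -7, -13, -23, -26]
Stage 5 (DIFF): s[0]=0, -1-0=-1, -7--1=-6, -13--7=-6, -23--13=-10, -26--23=-3 -> [0, -1, -6, -6, -10, -3]
Stage 6 (SUM): sum[0..0]=0, sum[0..1]=-1, sum[0..2]=-7, sum[0..3]=-13, sum[0..4]=-23, sum[0..5]=-26 -> [0, -1, -7, -13, -23, -26]

Answer: 0 -1 -7 -13 -23 -26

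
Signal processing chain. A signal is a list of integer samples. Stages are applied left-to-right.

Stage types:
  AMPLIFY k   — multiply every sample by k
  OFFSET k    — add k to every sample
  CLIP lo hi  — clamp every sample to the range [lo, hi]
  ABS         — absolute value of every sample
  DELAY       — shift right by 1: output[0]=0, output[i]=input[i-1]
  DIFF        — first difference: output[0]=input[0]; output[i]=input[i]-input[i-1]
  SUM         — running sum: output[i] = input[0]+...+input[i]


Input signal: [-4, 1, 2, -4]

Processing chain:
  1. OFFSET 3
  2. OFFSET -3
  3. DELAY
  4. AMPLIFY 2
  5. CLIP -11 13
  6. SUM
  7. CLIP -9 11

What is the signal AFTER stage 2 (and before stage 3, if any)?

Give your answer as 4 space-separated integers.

Input: [-4, 1, 2, -4]
Stage 1 (OFFSET 3): -4+3=-1, 1+3=4, 2+3=5, -4+3=-1 -> [-1, 4, 5, -1]
Stage 2 (OFFSET -3): -1+-3=-4, 4+-3=1, 5+-3=2, -1+-3=-4 -> [-4, 1, 2, -4]

Answer: -4 1 2 -4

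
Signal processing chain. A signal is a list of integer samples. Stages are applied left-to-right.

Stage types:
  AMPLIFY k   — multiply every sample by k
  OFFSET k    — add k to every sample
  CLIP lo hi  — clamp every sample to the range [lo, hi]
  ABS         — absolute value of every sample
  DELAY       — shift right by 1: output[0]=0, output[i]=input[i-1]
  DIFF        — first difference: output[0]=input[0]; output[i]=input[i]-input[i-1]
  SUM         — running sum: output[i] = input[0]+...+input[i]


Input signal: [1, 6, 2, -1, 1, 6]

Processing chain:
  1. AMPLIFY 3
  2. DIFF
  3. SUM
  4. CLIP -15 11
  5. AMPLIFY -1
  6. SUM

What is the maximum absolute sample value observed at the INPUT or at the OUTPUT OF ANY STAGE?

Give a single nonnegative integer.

Answer: 31

Derivation:
Input: [1, 6, 2, -1, 1, 6] (max |s|=6)
Stage 1 (AMPLIFY 3): 1*3=3, 6*3=18, 2*3=6, -1*3=-3, 1*3=3, 6*3=18 -> [3, 18, 6, -3, 3, 18] (max |s|=18)
Stage 2 (DIFF): s[0]=3, 18-3=15, 6-18=-12, -3-6=-9, 3--3=6, 18-3=15 -> [3, 15, -12, -9, 6, 15] (max |s|=15)
Stage 3 (SUM): sum[0..0]=3, sum[0..1]=18, sum[0..2]=6, sum[0..3]=-3, sum[0..4]=3, sum[0..5]=18 -> [3, 18, 6, -3, 3, 18] (max |s|=18)
Stage 4 (CLIP -15 11): clip(3,-15,11)=3, clip(18,-15,11)=11, clip(6,-15,11)=6, clip(-3,-15,11)=-3, clip(3,-15,11)=3, clip(18,-15,11)=11 -> [3, 11, 6, -3, 3, 11] (max |s|=11)
Stage 5 (AMPLIFY -1): 3*-1=-3, 11*-1=-11, 6*-1=-6, -3*-1=3, 3*-1=-3, 11*-1=-11 -> [-3, -11, -6, 3, -3, -11] (max |s|=11)
Stage 6 (SUM): sum[0..0]=-3, sum[0..1]=-14, sum[0..2]=-20, sum[0..3]=-17, sum[0..4]=-20, sum[0..5]=-31 -> [-3, -14, -20, -17, -20, -31] (max |s|=31)
Overall max amplitude: 31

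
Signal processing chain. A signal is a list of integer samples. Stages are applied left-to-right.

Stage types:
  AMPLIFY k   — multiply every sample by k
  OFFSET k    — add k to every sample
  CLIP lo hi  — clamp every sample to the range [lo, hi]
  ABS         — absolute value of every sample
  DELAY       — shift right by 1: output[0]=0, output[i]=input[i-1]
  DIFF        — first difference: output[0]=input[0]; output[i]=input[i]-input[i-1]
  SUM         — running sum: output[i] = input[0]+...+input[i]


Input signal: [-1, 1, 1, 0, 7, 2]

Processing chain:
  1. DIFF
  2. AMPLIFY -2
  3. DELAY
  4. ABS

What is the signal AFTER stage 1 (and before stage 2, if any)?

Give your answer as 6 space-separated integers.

Input: [-1, 1, 1, 0, 7, 2]
Stage 1 (DIFF): s[0]=-1, 1--1=2, 1-1=0, 0-1=-1, 7-0=7, 2-7=-5 -> [-1, 2, 0, -1, 7, -5]

Answer: -1 2 0 -1 7 -5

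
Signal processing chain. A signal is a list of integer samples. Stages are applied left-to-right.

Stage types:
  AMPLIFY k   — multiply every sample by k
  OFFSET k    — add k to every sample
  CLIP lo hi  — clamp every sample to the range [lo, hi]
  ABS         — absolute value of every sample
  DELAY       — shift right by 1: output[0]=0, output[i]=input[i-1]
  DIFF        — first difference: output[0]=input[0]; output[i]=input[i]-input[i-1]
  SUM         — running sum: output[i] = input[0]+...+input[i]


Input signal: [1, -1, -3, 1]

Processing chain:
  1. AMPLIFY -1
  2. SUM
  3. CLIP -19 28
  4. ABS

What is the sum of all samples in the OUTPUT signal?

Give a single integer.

Input: [1, -1, -3, 1]
Stage 1 (AMPLIFY -1): 1*-1=-1, -1*-1=1, -3*-1=3, 1*-1=-1 -> [-1, 1, 3, -1]
Stage 2 (SUM): sum[0..0]=-1, sum[0..1]=0, sum[0..2]=3, sum[0..3]=2 -> [-1, 0, 3, 2]
Stage 3 (CLIP -19 28): clip(-1,-19,28)=-1, clip(0,-19,28)=0, clip(3,-19,28)=3, clip(2,-19,28)=2 -> [-1, 0, 3, 2]
Stage 4 (ABS): |-1|=1, |0|=0, |3|=3, |2|=2 -> [1, 0, 3, 2]
Output sum: 6

Answer: 6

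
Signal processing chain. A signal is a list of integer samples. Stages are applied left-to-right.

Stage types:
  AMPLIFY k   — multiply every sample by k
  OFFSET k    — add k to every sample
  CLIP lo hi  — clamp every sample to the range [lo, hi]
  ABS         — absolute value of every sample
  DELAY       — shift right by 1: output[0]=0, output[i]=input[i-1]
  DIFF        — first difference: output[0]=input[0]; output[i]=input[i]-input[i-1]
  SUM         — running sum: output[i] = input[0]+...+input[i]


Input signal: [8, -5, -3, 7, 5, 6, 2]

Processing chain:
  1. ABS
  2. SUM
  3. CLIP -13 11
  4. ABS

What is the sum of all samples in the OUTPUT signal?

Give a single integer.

Answer: 74

Derivation:
Input: [8, -5, -3, 7, 5, 6, 2]
Stage 1 (ABS): |8|=8, |-5|=5, |-3|=3, |7|=7, |5|=5, |6|=6, |2|=2 -> [8, 5, 3, 7, 5, 6, 2]
Stage 2 (SUM): sum[0..0]=8, sum[0..1]=13, sum[0..2]=16, sum[0..3]=23, sum[0..4]=28, sum[0..5]=34, sum[0..6]=36 -> [8, 13, 16, 23, 28, 34, 36]
Stage 3 (CLIP -13 11): clip(8,-13,11)=8, clip(13,-13,11)=11, clip(16,-13,11)=11, clip(23,-13,11)=11, clip(28,-13,11)=11, clip(34,-13,11)=11, clip(36,-13,11)=11 -> [8, 11, 11, 11, 11, 11, 11]
Stage 4 (ABS): |8|=8, |11|=11, |11|=11, |11|=11, |11|=11, |11|=11, |11|=11 -> [8, 11, 11, 11, 11, 11, 11]
Output sum: 74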